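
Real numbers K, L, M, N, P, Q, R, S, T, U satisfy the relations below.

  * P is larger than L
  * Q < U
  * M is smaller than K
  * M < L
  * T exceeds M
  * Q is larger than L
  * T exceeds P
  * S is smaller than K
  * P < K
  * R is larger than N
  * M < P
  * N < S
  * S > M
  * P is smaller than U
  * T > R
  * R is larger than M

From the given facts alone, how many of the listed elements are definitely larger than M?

8

Directly above M: R, L, P, T, S, K.
One step further: Q, U (8 so far).
No other element is forced above M by the given relations, so the count is 8.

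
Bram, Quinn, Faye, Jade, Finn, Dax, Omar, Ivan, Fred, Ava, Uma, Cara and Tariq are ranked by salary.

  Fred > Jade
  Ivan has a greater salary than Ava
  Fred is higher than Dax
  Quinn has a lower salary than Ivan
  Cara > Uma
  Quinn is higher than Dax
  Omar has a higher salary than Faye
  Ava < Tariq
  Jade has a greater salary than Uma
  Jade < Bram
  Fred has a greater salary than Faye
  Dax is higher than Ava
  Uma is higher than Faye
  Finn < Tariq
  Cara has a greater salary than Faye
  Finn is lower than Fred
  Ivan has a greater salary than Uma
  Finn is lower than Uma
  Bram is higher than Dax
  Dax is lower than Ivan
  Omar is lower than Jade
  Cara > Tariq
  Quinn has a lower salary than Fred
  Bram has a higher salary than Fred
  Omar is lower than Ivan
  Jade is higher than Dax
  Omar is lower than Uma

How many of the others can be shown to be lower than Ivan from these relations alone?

The elements the relations force below Ivan are Finn, Ava, Faye, Omar, Uma, Dax, Quinn — no chain reaches any other.
That is 7.

7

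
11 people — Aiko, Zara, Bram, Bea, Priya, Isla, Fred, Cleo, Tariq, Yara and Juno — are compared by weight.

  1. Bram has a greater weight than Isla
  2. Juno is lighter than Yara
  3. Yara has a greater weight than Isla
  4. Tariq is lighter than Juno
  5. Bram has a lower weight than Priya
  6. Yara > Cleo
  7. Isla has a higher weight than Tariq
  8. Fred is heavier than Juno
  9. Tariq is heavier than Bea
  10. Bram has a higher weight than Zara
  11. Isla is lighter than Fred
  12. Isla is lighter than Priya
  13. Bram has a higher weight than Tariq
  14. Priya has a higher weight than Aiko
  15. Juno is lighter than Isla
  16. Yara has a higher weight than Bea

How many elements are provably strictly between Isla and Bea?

2

Chaining upward from Bea reaches: Tariq, Juno, Fred, Bram, Priya, Yara.
Chaining downward from Isla reaches: Tariq, Juno.
Strictly between Bea and Isla are those in both lists: Tariq, Juno — 2 elements.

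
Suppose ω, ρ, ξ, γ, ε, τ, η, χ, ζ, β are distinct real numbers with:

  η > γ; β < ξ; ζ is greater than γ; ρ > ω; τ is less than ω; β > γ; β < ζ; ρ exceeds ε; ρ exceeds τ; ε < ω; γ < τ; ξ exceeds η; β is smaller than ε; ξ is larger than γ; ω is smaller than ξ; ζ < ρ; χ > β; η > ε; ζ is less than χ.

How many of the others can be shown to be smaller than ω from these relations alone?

From ω the given relations immediately reach ε, τ.
From those, γ, β — 4 in total.
No other element is forced below ω by the given relations, so the count is 4.

4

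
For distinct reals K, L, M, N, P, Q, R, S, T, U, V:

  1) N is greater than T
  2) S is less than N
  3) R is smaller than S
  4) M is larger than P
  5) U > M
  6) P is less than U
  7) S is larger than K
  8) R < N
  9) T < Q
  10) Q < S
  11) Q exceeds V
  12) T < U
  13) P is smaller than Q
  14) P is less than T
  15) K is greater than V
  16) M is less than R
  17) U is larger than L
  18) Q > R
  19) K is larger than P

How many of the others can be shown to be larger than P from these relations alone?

Directly above P: T, M, K, Q, U.
One step further: R, S, N (8 so far).
Nothing else is reachable above P; 8 in all.

8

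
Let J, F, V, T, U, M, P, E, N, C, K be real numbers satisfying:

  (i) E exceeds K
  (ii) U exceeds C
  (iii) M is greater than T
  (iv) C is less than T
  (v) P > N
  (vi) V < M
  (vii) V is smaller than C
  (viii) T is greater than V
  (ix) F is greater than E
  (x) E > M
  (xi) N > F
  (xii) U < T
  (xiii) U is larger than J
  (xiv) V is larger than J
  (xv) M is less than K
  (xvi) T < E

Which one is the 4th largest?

E

The consecutive relations fix a unique order: J < V < C < U < T < M < K < E < F < N < P.
Counting 4 from the largest end gives E.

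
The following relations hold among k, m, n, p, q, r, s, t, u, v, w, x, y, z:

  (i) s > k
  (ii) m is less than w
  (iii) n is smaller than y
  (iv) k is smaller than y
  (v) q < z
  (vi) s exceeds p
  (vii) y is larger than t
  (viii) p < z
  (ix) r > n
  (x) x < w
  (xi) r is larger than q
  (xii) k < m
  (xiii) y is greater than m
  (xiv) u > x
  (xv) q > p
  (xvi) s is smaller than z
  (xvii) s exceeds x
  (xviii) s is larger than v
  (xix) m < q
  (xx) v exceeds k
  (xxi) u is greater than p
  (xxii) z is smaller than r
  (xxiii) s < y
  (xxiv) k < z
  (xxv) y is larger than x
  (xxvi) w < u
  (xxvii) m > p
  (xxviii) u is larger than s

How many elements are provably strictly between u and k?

4

Chaining upward from k reaches: m, q, v, w, s, z, r, y.
Chaining downward from u reaches: p, m, v, x, w, s.
Strictly between k and u are those in both lists: m, v, w, s — 4 elements.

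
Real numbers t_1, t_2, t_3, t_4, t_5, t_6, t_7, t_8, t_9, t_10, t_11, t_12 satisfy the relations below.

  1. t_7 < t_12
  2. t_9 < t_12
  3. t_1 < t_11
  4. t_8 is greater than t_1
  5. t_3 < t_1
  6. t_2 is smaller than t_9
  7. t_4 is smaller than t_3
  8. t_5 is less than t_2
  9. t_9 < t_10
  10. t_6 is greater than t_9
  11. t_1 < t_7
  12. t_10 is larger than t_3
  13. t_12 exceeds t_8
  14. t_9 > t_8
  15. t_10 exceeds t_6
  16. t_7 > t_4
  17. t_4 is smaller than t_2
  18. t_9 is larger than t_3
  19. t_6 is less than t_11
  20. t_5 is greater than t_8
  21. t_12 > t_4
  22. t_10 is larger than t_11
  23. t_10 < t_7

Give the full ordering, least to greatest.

Each adjacent pair is fixed by a given relation: t_4 < t_3; t_3 < t_1; t_1 < t_8; t_8 < t_5; t_5 < t_2; t_2 < t_9; t_9 < t_6; t_6 < t_11; t_11 < t_10; t_10 < t_7; t_7 < t_12. Chaining them end to end gives the full order.

t_4 < t_3 < t_1 < t_8 < t_5 < t_2 < t_9 < t_6 < t_11 < t_10 < t_7 < t_12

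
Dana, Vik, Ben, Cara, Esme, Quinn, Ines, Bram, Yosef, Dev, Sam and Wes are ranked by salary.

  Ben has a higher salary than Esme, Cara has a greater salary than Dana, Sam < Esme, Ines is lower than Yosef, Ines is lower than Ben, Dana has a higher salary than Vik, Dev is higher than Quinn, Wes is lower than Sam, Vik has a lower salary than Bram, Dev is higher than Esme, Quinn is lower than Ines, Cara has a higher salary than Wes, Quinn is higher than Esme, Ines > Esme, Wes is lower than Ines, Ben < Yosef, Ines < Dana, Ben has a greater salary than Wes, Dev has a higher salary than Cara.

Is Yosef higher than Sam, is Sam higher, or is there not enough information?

Yosef

The relevant relations are Sam < Esme; Esme < Quinn; Quinn < Ines; Ines < Yosef.
Chaining these gives Sam < Esme < Quinn < Ines < Yosef.
So Yosef is higher.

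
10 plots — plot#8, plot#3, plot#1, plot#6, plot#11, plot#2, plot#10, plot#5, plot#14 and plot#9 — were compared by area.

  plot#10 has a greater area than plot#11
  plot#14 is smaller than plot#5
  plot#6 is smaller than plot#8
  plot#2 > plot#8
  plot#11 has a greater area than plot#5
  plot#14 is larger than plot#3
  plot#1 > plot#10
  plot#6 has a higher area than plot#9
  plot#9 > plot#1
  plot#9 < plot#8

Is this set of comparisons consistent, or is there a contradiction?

Every relation is compatible with plot#3 < plot#14 < plot#5 < plot#11 < plot#10 < plot#1 < plot#9 < plot#6 < plot#8 < plot#2; the set is consistent.

consistent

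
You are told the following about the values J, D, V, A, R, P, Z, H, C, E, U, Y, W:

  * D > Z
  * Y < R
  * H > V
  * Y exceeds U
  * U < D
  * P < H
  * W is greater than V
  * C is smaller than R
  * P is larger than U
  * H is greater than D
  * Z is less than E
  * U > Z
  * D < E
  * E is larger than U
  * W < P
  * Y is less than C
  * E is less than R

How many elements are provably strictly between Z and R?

The relations place Z below R. An element lies strictly between them when it is forced above Z and also forced below R.
Above Z: {U, Y, D, P, E, C, H}. Below R: {U, Y, D, E, C}.
Intersection: {U, Y, D, E, C} — 5.

5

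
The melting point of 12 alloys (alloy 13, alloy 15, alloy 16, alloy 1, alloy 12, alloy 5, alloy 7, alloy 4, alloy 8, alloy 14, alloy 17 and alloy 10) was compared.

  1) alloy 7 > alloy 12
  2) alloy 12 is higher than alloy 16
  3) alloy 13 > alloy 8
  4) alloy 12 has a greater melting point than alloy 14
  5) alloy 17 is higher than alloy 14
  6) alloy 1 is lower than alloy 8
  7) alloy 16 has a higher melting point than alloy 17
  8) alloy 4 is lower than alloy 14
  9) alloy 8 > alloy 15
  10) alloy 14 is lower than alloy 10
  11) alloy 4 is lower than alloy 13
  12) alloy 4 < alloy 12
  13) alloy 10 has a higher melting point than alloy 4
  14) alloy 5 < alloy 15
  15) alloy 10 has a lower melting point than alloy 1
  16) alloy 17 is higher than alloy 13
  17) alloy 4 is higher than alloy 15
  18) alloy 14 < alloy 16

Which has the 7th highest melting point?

alloy 1

Piecing the relations together gives one ordering: alloy 5 < alloy 15 < alloy 4 < alloy 14 < alloy 10 < alloy 1 < alloy 8 < alloy 13 < alloy 17 < alloy 16 < alloy 12 < alloy 7.
Counting 7 from the largest end gives alloy 1.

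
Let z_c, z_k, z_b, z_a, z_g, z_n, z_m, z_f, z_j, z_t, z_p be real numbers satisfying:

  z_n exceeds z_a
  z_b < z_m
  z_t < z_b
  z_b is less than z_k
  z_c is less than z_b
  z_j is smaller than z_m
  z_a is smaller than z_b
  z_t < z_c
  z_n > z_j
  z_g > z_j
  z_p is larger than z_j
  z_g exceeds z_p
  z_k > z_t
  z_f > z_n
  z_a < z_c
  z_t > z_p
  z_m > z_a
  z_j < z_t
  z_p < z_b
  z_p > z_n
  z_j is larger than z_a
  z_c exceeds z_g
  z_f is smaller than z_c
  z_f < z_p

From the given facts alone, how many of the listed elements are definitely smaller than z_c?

7

The elements the relations force below z_c are z_a, z_j, z_n, z_f, z_p, z_t, z_g — no chain reaches any other.
That is 7.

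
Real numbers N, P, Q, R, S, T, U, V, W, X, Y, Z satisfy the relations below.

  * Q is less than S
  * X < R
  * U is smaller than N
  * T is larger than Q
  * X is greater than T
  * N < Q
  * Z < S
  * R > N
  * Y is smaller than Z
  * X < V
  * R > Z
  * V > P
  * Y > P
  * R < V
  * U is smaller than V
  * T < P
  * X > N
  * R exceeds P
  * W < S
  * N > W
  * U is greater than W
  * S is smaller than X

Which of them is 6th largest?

The consecutive relations fix a unique order: W < U < N < Q < T < P < Y < Z < S < X < R < V.
Counting 6 from the largest end gives Y.

Y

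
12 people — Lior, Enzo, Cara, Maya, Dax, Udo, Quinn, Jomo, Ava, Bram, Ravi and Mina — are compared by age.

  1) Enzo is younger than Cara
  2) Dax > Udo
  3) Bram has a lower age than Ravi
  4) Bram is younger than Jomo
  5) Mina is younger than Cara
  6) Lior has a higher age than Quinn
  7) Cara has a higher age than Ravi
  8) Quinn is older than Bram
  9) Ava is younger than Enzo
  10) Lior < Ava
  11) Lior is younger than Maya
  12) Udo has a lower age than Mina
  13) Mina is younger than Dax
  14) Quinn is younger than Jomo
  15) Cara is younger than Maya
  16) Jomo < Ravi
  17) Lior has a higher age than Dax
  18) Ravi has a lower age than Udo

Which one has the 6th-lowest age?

Chaining the given pairs: Bram < Quinn < Jomo < Ravi < Udo < Mina < Dax < Lior < Ava < Enzo < Cara < Maya.
The 6th smallest is Mina.

Mina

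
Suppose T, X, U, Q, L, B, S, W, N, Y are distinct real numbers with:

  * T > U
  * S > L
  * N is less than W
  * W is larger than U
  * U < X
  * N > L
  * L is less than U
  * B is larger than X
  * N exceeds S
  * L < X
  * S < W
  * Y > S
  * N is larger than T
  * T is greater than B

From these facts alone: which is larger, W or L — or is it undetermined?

L < U and U < X give L < X.
Then X < B extends the chain to B.
Then B < T extends the chain to T.
Then T < N extends the chain to N.
Then N < W extends the chain to W.
So W is larger.

W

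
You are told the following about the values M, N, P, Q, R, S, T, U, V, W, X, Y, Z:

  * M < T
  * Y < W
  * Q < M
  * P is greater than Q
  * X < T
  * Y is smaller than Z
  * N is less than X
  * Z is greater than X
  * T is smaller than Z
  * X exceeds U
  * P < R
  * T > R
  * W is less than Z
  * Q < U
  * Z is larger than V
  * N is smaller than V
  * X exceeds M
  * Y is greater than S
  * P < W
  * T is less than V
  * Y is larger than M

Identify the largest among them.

Z

Chaining downward from Z: directly below it, Y, W, X, T, V; then S, U, N, M, P, R; then Q.
That covers every other element, and nothing is given above Z, so Z is the largest.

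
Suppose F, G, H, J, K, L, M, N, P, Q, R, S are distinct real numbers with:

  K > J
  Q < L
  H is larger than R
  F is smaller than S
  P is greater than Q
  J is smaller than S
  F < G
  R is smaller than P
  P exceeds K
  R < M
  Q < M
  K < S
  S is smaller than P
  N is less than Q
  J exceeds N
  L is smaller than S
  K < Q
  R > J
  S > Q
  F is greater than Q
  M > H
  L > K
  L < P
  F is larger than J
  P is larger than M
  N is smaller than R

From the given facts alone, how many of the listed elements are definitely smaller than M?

Directly below M: R, Q, H.
One step further: N, J, K (6 so far).
No other element is forced below M by the given relations, so the count is 6.

6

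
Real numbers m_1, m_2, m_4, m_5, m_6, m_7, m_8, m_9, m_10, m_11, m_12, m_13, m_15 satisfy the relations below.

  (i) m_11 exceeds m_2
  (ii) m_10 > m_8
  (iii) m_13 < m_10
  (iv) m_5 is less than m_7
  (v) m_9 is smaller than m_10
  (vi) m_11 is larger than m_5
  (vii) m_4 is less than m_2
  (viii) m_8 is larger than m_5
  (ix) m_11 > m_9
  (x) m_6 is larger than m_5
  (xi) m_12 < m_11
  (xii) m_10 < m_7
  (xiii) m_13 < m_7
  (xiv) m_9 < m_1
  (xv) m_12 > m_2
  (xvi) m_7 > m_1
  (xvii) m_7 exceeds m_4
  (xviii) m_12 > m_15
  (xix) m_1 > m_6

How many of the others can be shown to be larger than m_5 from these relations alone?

6

Directly above m_5: m_6, m_8, m_11, m_7.
One step further: m_1, m_10 (6 so far).
Nothing else is reachable above m_5; 6 in all.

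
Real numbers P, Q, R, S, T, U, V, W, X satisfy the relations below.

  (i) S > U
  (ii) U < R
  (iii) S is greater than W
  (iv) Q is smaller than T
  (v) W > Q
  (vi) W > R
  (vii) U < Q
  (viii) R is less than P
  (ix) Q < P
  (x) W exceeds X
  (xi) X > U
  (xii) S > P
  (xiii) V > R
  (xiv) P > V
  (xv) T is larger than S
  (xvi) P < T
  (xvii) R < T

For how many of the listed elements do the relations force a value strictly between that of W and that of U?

3

The relations place U below W. An element lies strictly between them when it is forced above U and also forced below W.
Above U: {Q, X, R, V, P, S, T}. Below W: {Q, X, R}.
Intersection: {Q, X, R} — 3.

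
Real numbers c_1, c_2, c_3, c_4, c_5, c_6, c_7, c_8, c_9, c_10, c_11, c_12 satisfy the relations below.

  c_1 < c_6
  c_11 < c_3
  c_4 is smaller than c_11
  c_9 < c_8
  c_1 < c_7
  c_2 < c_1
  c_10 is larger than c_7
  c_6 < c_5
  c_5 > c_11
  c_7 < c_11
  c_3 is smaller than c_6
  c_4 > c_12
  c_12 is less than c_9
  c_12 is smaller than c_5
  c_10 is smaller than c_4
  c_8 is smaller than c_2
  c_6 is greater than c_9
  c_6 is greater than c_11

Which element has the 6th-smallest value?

Piecing the relations together gives one ordering: c_12 < c_9 < c_8 < c_2 < c_1 < c_7 < c_10 < c_4 < c_11 < c_3 < c_6 < c_5.
Counting 6 from the smallest end gives c_7.

c_7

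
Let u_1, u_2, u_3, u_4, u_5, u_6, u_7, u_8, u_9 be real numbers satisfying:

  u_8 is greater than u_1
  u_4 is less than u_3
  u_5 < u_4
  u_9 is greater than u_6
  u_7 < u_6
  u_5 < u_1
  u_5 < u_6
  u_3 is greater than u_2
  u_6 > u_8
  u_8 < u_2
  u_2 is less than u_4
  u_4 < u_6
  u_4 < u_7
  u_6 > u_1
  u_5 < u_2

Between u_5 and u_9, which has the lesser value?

The relevant relations are u_5 < u_1; u_1 < u_8; u_8 < u_2; u_2 < u_4; u_4 < u_7; u_7 < u_6; u_6 < u_9.
Chaining these gives u_5 < u_1 < u_8 < u_2 < u_4 < u_7 < u_6 < u_9.
So u_5 < u_9; u_5 is the smaller of the two.

u_5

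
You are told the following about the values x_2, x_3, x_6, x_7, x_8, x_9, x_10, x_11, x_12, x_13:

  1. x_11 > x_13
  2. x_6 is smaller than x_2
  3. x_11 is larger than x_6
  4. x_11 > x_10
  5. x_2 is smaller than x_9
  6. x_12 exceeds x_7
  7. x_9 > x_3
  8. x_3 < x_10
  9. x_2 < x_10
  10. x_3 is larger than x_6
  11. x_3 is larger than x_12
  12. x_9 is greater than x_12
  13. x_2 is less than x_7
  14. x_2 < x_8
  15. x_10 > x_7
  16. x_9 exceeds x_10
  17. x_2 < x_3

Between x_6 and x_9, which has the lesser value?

x_6

Link the given pairs in sequence: x_6 < x_2; x_2 < x_7; x_7 < x_12; x_12 < x_3; x_3 < x_10; x_10 < x_9.
Together: x_6 < x_2 < x_7 < x_12 < x_3 < x_10 < x_9.
So x_6 < x_9; x_6 is the smaller of the two.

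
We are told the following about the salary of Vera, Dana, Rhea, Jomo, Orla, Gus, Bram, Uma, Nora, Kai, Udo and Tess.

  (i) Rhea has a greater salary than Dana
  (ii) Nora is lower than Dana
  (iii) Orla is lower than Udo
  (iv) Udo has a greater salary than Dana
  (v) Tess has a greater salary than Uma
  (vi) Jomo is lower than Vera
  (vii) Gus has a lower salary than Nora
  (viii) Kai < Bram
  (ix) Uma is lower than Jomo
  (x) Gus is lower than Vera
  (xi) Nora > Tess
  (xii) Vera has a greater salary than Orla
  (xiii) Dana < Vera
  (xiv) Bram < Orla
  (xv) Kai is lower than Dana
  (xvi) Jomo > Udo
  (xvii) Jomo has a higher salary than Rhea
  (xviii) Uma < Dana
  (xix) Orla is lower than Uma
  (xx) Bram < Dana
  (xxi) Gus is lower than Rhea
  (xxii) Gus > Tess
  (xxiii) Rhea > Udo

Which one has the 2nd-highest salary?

The consecutive relations fix a unique order: Kai < Bram < Orla < Uma < Tess < Gus < Nora < Dana < Udo < Rhea < Jomo < Vera.
The 2nd largest is Jomo.

Jomo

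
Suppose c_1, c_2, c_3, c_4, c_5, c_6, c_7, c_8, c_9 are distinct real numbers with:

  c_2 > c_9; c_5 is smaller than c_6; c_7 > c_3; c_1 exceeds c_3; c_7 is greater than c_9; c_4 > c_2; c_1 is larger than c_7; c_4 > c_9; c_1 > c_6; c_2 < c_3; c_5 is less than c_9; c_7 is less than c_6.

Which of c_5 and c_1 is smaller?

c_5

c_5 < c_9 and c_9 < c_2 give c_5 < c_2.
Then c_2 < c_3 extends the chain to c_3.
Then c_3 < c_7 extends the chain to c_7.
With c_7 < c_1: c_5 < c_9 < c_2 < c_3 < c_7 < c_1.
So c_5 < c_1; c_5 is the smaller of the two.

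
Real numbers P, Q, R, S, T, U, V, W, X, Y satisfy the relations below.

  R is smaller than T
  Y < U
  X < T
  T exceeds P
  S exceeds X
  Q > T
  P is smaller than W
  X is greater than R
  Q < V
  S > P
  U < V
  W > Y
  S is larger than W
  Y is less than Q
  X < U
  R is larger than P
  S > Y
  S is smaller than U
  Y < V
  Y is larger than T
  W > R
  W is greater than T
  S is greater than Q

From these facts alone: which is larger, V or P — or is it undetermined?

V

P < R and R < X give P < X.
With X < T: P < R < X < T.
With T < Y: P < R < X < T < Y.
With Y < W: P < R < X < T < Y < W.
Then W < S extends the chain to S.
Then S < U extends the chain to U.
With U < V: P < R < X < T < Y < W < S < U < V.
So V is larger.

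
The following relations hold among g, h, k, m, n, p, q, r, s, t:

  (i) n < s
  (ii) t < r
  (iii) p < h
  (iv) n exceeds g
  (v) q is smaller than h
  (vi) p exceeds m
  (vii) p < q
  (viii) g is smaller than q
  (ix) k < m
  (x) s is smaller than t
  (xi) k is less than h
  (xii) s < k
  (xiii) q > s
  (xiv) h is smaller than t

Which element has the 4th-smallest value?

The consecutive relations fix a unique order: g < n < s < k < m < p < q < h < t < r.
The 4th smallest is k.

k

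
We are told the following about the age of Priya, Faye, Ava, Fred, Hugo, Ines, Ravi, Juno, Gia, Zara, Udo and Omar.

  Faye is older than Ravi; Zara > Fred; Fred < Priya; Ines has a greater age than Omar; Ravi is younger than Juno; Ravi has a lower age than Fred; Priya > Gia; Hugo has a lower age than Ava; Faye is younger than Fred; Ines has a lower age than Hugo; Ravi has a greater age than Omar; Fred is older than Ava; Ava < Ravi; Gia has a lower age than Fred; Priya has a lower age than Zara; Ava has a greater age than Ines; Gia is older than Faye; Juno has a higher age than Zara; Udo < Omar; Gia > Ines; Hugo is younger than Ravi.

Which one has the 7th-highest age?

Ravi

Chaining the given pairs: Udo < Omar < Ines < Hugo < Ava < Ravi < Faye < Gia < Fred < Priya < Zara < Juno.
The 7th largest is Ravi.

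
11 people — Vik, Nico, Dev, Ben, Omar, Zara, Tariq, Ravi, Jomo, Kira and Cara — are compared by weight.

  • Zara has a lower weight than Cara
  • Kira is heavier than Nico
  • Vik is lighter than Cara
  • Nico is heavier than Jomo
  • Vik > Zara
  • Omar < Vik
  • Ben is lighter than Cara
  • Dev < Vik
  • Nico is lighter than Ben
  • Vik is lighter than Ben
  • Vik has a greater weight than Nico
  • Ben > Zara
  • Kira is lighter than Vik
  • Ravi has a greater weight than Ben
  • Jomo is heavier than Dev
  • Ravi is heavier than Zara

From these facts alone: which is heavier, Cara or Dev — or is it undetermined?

Cara

Dev < Jomo and Jomo < Nico give Dev < Nico.
Then Nico < Kira extends the chain to Kira.
Then Kira < Vik extends the chain to Vik.
With Vik < Ben: Dev < Jomo < Nico < Kira < Vik < Ben.
With Ben < Cara: Dev < Jomo < Nico < Kira < Vik < Ben < Cara.
So Cara is heavier.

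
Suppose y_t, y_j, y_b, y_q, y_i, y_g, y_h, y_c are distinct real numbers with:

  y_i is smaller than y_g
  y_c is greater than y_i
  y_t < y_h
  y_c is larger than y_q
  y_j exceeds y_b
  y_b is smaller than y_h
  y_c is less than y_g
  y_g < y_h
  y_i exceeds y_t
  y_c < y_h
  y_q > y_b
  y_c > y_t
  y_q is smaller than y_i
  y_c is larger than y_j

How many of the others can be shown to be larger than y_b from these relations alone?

Directly above y_b: y_q, y_j, y_h.
One step further: y_i, y_c (5 so far).
One step further: y_g (6 so far).
No other element is forced above y_b by the given relations, so the count is 6.

6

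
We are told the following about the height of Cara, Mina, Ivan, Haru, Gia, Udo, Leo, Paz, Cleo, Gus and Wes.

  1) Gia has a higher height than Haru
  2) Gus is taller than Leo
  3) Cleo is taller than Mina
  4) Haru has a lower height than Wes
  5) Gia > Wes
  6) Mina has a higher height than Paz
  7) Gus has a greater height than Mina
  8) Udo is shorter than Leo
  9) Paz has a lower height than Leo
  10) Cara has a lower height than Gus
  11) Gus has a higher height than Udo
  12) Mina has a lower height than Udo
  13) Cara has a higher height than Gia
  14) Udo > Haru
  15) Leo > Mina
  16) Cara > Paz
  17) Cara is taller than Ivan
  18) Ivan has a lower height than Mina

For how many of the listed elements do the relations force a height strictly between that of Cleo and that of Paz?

Chaining upward from Paz reaches: Mina, Udo, Leo, Cara, Gus.
Chaining downward from Cleo reaches: Ivan, Mina.
Strictly between Paz and Cleo are those in both lists: Mina — 1 element.

1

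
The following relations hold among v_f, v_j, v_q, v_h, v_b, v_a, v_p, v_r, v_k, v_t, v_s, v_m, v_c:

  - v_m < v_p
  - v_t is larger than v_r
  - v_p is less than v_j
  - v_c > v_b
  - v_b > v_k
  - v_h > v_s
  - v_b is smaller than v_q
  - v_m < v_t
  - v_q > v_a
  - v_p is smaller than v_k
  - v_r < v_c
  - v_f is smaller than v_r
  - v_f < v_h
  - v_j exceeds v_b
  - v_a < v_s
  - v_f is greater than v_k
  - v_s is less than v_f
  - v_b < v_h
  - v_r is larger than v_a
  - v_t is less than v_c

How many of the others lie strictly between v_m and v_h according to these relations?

Chaining upward from v_m reaches: v_p, v_k, v_f, v_r, v_b, v_t, v_c, v_q, v_j.
Chaining downward from v_h reaches: v_a, v_p, v_k, v_s, v_f, v_b.
Strictly between v_m and v_h are those in both lists: v_p, v_k, v_f, v_b — 4 elements.

4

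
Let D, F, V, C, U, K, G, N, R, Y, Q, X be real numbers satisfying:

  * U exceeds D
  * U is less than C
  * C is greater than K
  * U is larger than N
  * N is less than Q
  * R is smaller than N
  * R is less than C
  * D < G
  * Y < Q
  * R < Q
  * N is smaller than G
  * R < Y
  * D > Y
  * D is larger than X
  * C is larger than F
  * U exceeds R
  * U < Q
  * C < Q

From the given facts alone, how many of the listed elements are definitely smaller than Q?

The elements the relations force below Q are R, N, X, K, Y, D, F, U, C — no chain reaches any other.
That is 9.

9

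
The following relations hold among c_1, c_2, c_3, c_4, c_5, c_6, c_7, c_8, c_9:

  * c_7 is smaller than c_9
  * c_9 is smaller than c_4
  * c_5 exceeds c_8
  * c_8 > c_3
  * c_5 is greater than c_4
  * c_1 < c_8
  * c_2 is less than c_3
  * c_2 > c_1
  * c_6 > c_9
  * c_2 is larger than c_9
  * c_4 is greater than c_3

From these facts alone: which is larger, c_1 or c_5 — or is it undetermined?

Link the given pairs in sequence: c_1 < c_2; c_2 < c_3; c_3 < c_4; c_4 < c_5.
Together: c_1 < c_2 < c_3 < c_4 < c_5.
So c_5 is larger.

c_5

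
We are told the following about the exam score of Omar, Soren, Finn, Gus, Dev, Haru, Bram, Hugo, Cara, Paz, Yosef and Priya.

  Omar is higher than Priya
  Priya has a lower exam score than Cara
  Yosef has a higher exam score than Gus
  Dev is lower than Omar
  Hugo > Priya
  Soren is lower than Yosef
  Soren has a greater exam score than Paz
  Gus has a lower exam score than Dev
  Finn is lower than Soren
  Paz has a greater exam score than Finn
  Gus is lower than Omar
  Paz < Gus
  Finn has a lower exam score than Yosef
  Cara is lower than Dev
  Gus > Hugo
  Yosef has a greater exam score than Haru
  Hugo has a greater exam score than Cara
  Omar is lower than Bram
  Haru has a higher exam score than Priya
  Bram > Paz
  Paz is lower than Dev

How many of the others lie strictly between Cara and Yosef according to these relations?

Chaining upward from Cara reaches: Hugo, Gus, Dev, Omar, Bram.
Chaining downward from Yosef reaches: Priya, Finn, Haru, Hugo, Paz, Gus, Soren.
Strictly between Cara and Yosef are those in both lists: Hugo, Gus — 2 elements.

2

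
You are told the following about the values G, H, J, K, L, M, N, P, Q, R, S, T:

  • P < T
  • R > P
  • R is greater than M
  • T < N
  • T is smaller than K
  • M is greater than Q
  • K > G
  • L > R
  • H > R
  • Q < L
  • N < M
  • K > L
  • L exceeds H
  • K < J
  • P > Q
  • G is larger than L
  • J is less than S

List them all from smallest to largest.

The consecutive links are each given: Q < P; P < T; T < N; N < M; M < R; R < H; H < L; L < G; G < K; K < J; J < S.

Q < P < T < N < M < R < H < L < G < K < J < S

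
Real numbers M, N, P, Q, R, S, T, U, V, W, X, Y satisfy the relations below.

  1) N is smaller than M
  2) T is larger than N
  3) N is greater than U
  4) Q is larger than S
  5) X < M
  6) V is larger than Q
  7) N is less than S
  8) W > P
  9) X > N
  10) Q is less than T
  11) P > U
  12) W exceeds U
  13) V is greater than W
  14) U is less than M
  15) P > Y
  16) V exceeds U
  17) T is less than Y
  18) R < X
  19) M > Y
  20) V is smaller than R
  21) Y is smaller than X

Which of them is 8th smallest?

Chaining the given pairs: U < N < S < Q < T < Y < P < W < V < R < X < M.
Counting 8 from the smallest end gives W.

W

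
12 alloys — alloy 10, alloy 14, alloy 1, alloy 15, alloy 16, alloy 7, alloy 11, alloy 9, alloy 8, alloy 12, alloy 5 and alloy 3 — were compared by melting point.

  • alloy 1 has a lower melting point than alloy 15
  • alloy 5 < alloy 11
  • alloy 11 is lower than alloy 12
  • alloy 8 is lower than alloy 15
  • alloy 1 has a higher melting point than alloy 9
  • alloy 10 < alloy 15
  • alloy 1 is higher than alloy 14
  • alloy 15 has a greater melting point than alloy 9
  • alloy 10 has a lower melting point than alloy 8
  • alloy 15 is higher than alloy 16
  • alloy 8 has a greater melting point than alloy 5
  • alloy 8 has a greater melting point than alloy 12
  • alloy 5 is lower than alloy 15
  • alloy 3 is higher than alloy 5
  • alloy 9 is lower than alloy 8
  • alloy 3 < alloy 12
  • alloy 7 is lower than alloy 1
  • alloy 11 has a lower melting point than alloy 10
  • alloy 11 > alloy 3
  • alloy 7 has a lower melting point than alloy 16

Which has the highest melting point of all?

Chaining downward from alloy 15: directly below it, alloy 5, alloy 9, alloy 16, alloy 1, alloy 10, alloy 8; then alloy 11, alloy 7, alloy 14, alloy 12; then alloy 3.
That covers every other element, and nothing is given above alloy 15, so alloy 15 is the highest melting point.

alloy 15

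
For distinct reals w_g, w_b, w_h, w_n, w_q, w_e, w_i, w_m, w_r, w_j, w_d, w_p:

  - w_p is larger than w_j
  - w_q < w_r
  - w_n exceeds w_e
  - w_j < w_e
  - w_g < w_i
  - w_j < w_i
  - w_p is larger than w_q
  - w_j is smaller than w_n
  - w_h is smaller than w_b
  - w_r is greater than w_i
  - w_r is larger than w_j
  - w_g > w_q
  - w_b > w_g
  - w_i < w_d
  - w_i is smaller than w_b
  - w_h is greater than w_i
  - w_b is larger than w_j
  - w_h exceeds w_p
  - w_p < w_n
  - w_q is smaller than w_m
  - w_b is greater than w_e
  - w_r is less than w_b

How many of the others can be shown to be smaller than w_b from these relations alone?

8

From w_b the given relations immediately reach w_j, w_g, w_i, w_r, w_h, w_e.
From those, w_q, w_p — 8 in total.
No other element is forced below w_b by the given relations, so the count is 8.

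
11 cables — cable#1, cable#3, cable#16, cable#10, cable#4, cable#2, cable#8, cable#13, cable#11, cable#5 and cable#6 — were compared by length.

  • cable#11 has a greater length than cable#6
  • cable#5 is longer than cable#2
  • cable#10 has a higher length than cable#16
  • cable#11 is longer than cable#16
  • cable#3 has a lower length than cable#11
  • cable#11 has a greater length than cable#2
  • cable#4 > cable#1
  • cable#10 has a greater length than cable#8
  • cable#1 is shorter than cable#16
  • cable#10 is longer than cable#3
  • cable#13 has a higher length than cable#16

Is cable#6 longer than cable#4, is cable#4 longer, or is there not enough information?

Following every chain through cable#4: below cable#4 we get cable#1.
cable#6 is not reached, and no chain runs the other way from cable#6 to cable#4.
So the given relations leave the order of cable#4 and cable#6 undetermined.

undetermined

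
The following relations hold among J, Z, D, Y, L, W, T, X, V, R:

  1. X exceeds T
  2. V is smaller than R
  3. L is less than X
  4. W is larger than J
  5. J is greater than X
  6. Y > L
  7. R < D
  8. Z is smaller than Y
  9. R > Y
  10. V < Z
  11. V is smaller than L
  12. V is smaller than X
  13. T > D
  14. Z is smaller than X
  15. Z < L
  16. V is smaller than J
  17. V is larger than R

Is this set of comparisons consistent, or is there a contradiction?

Chaining the given relations yields V < Z < L < Y < R, so V < R. But one relation states R < V. These cannot both hold.

inconsistent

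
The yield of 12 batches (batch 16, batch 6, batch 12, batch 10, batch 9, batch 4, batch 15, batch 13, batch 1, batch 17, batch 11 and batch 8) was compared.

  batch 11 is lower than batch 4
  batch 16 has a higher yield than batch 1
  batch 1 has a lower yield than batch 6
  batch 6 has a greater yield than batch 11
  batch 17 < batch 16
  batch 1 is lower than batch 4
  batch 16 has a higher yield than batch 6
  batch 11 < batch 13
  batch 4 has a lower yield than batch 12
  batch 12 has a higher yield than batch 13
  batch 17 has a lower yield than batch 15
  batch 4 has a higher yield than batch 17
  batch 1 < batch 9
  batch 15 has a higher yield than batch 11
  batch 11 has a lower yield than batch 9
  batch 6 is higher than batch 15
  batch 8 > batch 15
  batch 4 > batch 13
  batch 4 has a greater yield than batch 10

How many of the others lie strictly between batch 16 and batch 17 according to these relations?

2

Chaining upward from batch 17 reaches: batch 15, batch 6, batch 8, batch 4, batch 12.
Chaining downward from batch 16 reaches: batch 1, batch 11, batch 15, batch 6.
Strictly between batch 17 and batch 16 are those in both lists: batch 15, batch 6 — 2 elements.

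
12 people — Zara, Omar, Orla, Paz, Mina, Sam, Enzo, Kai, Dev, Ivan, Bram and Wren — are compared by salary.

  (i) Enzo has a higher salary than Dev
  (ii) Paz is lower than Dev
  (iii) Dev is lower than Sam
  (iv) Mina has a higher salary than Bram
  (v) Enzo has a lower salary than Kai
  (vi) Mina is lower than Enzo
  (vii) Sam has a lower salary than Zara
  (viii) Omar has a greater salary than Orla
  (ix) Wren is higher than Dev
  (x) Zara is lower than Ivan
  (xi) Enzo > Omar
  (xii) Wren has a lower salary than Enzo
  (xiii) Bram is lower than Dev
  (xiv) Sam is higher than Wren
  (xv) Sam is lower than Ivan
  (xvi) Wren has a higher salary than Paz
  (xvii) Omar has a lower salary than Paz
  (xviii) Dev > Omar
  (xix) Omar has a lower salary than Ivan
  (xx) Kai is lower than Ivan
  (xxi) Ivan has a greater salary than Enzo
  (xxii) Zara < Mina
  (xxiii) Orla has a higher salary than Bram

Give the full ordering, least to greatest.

Bram < Orla < Omar < Paz < Dev < Wren < Sam < Zara < Mina < Enzo < Kai < Ivan

The consecutive links are each given: Bram < Orla; Orla < Omar; Omar < Paz; Paz < Dev; Dev < Wren; Wren < Sam; Sam < Zara; Zara < Mina; Mina < Enzo; Enzo < Kai; Kai < Ivan.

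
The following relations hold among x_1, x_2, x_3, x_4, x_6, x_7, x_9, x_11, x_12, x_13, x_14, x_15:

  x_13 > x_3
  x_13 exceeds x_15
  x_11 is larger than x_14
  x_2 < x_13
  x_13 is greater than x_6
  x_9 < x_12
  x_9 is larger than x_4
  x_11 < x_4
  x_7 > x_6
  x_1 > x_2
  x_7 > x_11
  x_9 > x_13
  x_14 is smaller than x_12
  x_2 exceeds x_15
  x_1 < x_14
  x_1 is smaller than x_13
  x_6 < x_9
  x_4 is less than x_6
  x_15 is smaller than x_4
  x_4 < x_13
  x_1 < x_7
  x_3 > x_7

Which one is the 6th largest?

x_6

Piecing the relations together gives one ordering: x_15 < x_2 < x_1 < x_14 < x_11 < x_4 < x_6 < x_7 < x_3 < x_13 < x_9 < x_12.
The 6th largest is x_6.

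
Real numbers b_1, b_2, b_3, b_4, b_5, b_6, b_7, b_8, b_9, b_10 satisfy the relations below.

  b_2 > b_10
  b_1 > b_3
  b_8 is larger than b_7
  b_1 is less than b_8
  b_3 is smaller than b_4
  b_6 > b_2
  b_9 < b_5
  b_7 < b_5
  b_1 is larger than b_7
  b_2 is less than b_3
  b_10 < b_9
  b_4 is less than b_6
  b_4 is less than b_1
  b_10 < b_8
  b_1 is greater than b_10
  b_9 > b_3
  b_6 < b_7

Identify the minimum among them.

b_10

b_2 is not least since b_10 < b_2; b_3 is not least since b_2 < b_3; b_4 is not least since b_3 < b_4; b_6 is not least since b_4 < b_6; b_9 is not least since b_10 < b_9; b_7 is not least since b_6 < b_7; b_1 is not least since b_10 < b_1; b_5 is not least since b_9 < b_5; b_8 is not least since b_10 < b_8.
Only b_10 has nothing below it, so b_10 is the minimum.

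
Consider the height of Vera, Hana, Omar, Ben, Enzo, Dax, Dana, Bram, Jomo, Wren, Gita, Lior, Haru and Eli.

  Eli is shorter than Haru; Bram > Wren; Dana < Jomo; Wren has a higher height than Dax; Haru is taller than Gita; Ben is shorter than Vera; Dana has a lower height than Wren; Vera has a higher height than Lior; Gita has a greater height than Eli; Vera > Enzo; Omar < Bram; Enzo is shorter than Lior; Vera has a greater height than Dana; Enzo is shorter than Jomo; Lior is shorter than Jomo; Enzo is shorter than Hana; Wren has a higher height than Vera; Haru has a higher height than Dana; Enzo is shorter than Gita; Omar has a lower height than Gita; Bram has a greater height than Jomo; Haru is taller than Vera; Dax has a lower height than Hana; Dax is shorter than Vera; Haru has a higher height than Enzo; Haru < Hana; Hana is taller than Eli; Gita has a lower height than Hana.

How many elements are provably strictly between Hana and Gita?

Chaining upward from Gita reaches: Haru.
Chaining downward from Hana reaches: Eli, Ben, Enzo, Omar, Lior, Dax, Dana, Vera, Haru.
Strictly between Gita and Hana are those in both lists: Haru — 1 element.

1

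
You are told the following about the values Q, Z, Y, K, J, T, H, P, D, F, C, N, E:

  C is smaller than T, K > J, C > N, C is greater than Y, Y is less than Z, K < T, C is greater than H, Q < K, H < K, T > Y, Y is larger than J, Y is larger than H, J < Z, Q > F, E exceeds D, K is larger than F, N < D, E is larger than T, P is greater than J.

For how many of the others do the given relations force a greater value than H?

Directly above H: Y, K, C.
One step further: Z, T (5 so far).
One step further: E (6 so far).
No other element is forced above H by the given relations, so the count is 6.

6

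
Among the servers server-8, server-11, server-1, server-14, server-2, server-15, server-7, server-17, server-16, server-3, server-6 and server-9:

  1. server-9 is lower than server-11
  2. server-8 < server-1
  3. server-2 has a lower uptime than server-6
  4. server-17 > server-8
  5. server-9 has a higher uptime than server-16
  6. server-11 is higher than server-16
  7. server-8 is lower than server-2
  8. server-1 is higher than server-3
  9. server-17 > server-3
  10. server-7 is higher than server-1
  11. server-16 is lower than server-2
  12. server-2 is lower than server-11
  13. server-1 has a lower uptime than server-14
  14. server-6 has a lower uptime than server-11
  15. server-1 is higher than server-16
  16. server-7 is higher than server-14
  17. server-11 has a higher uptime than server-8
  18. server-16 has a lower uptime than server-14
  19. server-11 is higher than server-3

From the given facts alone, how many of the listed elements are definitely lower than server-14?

From server-14 the given relations immediately reach server-16, server-1.
From those, server-3, server-8 — 4 in total.
No other element is forced below server-14 by the given relations, so the count is 4.

4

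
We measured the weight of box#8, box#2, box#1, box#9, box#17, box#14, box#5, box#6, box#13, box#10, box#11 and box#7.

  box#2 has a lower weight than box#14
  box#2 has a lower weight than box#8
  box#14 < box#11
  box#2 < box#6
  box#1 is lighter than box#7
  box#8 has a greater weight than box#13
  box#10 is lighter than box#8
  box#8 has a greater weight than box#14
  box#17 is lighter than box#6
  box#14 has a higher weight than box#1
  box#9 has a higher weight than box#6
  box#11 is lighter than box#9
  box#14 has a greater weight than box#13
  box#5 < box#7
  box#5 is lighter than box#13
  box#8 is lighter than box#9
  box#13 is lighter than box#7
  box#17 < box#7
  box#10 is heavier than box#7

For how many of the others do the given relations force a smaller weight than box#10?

5

The elements the relations force below box#10 are box#1, box#5, box#13, box#17, box#7 — no chain reaches any other.
That is 5.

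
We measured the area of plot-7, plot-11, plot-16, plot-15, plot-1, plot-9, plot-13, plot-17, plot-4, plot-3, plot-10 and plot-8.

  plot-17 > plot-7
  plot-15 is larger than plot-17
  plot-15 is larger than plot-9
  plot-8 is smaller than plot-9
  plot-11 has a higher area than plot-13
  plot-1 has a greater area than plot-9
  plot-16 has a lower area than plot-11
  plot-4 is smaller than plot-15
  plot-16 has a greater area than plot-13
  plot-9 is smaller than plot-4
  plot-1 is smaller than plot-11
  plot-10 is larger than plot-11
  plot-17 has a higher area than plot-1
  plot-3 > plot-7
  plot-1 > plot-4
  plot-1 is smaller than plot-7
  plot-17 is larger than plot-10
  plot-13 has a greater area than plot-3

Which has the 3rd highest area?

The consecutive relations fix a unique order: plot-8 < plot-9 < plot-4 < plot-1 < plot-7 < plot-3 < plot-13 < plot-16 < plot-11 < plot-10 < plot-17 < plot-15.
The 3rd largest is plot-10.

plot-10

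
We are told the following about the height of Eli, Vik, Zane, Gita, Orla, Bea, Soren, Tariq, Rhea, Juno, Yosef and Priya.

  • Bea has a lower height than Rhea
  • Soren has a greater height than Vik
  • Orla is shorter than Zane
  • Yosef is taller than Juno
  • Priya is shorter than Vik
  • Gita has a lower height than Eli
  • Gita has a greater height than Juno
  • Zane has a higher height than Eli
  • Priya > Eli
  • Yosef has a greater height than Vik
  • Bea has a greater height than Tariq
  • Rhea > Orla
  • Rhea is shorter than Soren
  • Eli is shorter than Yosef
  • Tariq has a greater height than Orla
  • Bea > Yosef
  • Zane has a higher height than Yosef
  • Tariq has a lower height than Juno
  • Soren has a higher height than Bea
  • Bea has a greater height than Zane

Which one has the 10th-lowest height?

Bea

Piecing the relations together gives one ordering: Orla < Tariq < Juno < Gita < Eli < Priya < Vik < Yosef < Zane < Bea < Rhea < Soren.
The 10th smallest is Bea.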